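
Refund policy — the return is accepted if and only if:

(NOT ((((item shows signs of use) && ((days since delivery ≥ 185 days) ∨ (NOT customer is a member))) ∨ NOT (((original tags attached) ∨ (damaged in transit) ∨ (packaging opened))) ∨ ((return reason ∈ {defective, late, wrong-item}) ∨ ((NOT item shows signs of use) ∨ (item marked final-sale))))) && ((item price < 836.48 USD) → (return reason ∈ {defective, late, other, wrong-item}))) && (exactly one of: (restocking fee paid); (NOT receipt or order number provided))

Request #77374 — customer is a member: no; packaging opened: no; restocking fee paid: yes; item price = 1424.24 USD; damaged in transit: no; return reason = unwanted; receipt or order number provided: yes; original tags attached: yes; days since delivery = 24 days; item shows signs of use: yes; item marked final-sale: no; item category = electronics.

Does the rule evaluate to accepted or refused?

Atomic conditions:
  item shows signs of use: yes → true
  days since delivery ≥ 185 days: 24 ≥ 185 is false
  NOT customer is a member: no → true
  original tags attached: yes → true
  damaged in transit: no → false
  packaging opened: no → false
  return reason ∈ {defective, late, wrong-item}: unwanted is not in the set → false
  NOT item shows signs of use: yes → false
  item marked final-sale: no → false
  item price < 836.48 USD: 1424.24 < 836.48 is false
  return reason ∈ {defective, late, other, wrong-item}: unwanted is not in the set → false
  restocking fee paid: yes → true
  NOT receipt or order number provided: yes → false
Combine:
[1.1.1.1.2] false OR true = true
[1.1.1.1] true AND true = true
[1.1.1.2.1] true OR false OR false = true
[1.1.1.2] NOT true = false
[1.1.1.3.2] false OR false = false
[1.1.1.3] false OR false = false
[1.1.1] true OR false OR false = true
[1.1] NOT true = false
[1.2] false → false (antecedent false ⇒ implication holds) = true
[1] false AND true = false
[2] exactly-one(true, false) = true
[root] false AND true = false
Overall: false → refused

Refused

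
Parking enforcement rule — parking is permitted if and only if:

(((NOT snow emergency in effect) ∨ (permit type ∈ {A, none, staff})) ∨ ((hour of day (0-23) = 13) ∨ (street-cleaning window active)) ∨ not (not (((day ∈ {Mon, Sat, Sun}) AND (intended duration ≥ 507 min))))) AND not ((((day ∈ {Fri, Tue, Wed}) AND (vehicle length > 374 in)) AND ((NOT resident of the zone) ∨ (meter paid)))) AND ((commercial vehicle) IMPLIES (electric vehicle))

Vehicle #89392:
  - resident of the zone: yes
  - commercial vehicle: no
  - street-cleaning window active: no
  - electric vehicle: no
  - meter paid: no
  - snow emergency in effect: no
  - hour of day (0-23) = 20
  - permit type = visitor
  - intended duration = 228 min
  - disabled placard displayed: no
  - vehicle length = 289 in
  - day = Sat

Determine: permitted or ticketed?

Permitted

Atomic conditions:
  NOT snow emergency in effect: no → true
  permit type ∈ {A, none, staff}: visitor is not in the set → false
  hour of day (0-23) = 13: 20 == 13 is false
  street-cleaning window active: no → false
  day ∈ {Mon, Sat, Sun}: Sat is in the set → true
  intended duration ≥ 507 min: 228 ≥ 507 is false
  day ∈ {Fri, Tue, Wed}: Sat is not in the set → false
  vehicle length > 374 in: 289 > 374 is false
  NOT resident of the zone: yes → false
  meter paid: no → false
  commercial vehicle: no → false
  electric vehicle: no → false
Combine:
[1.1] true OR false = true
[1.2] false OR false = false
[1.3.1.1] true AND false = false
[1.3.1] NOT false = true
[1.3] NOT true = false
[1] true OR false OR false = true
[2.1.1] false AND false = false
[2.1.2] false OR false = false
[2.1] false AND false = false
[2] NOT false = true
[3] false → false (antecedent false ⇒ implication holds) = true
[root] true AND true AND true = true
Overall: true → permitted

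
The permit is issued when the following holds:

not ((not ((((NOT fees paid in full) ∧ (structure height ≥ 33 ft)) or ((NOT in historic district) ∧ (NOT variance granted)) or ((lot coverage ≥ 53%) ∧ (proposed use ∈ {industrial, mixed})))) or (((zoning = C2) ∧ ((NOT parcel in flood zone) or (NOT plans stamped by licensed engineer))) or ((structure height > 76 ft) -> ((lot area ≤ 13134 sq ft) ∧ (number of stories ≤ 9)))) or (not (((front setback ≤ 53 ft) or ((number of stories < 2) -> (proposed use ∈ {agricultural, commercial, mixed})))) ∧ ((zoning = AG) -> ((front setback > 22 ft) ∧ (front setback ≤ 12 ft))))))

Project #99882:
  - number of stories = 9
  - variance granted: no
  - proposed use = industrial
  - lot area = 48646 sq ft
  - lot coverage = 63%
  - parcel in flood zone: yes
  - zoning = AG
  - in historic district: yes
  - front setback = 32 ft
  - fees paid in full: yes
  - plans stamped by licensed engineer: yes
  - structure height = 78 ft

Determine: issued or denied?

Atomic conditions:
  NOT fees paid in full: yes → false
  structure height ≥ 33 ft: 78 ≥ 33 is true
  NOT in historic district: yes → false
  NOT variance granted: no → true
  lot coverage ≥ 53%: 63 ≥ 53 is true
  proposed use ∈ {industrial, mixed}: industrial is in the set → true
  zoning = C2: AG == C2 is false
  NOT parcel in flood zone: yes → false
  NOT plans stamped by licensed engineer: yes → false
  structure height > 76 ft: 78 > 76 is true
  lot area ≤ 13134 sq ft: 48646 ≤ 13134 is false
  number of stories ≤ 9: 9 ≤ 9 is true
  front setback ≤ 53 ft: 32 ≤ 53 is true
  number of stories < 2: 9 < 2 is false
  proposed use ∈ {agricultural, commercial, mixed}: industrial is not in the set → false
  zoning = AG: AG == AG is true
  front setback > 22 ft: 32 > 22 is true
  front setback ≤ 12 ft: 32 ≤ 12 is false
Combine:
[1.1.1.1] false AND true = false
[1.1.1.2] false AND true = false
[1.1.1.3] true AND true = true
[1.1.1] false OR false OR true = true
[1.1] NOT true = false
[1.2.1.2] false OR false = false
[1.2.1] false AND false = false
[1.2.2.2] false AND true = false
[1.2.2] true → false = false
[1.2] false OR false = false
[1.3.1.1.2] false → false (antecedent false ⇒ implication holds) = true
[1.3.1.1] true OR true = true
[1.3.1] NOT true = false
[1.3.2.2] true AND false = false
[1.3.2] true → false = false
[1.3] false AND false = false
[1] false OR false OR false = false
[root] NOT false = true
Overall: true → issued

Issued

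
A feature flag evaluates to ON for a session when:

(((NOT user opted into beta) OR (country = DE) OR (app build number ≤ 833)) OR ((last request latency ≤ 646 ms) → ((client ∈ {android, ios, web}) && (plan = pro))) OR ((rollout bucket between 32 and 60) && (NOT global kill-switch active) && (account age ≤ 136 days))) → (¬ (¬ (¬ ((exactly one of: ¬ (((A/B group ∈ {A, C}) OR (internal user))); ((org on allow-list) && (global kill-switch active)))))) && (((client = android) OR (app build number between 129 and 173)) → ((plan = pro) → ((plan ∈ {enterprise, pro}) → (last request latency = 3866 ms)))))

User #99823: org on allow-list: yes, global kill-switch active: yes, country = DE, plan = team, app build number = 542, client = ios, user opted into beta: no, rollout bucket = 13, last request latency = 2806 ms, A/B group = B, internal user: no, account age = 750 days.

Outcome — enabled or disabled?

Atomic conditions:
  NOT user opted into beta: no → true
  country = DE: DE == DE is true
  app build number ≤ 833: 542 ≤ 833 is true
  last request latency ≤ 646 ms: 2806 ≤ 646 is false
  client ∈ {android, ios, web}: ios is in the set → true
  plan = pro: team == pro is false
  rollout bucket between 32 and 60: 13 in [32, 60] is false
  NOT global kill-switch active: yes → false
  account age ≤ 136 days: 750 ≤ 136 is false
  A/B group ∈ {A, C}: B is not in the set → false
  internal user: no → false
  org on allow-list: yes → true
  global kill-switch active: yes → true
  client = android: ios == android is false
  app build number between 129 and 173: 542 in [129, 173] is false
  plan ∈ {enterprise, pro}: team is not in the set → false
  last request latency = 3866 ms: 2806 == 3866 is false
Combine:
[1.1] true OR true OR true = true
[1.2.2] true AND false = false
[1.2] false → false (antecedent false ⇒ implication holds) = true
[1.3] false AND false AND false = false
[1] true OR true OR false = true
[2.1.1.1.1.1.1] false OR false = false
[2.1.1.1.1.1] NOT false = true
[2.1.1.1.1.2] true AND true = true
[2.1.1.1.1] exactly-one(true, true) = false
[2.1.1.1] NOT false = true
[2.1.1] NOT true = false
[2.1] NOT false = true
[2.2.1] false OR false = false
[2.2.2.2] false → false (antecedent false ⇒ implication holds) = true
[2.2.2] false → true (antecedent false ⇒ implication holds) = true
[2.2] false → true (antecedent false ⇒ implication holds) = true
[2] true AND true = true
[root] true → true = true
Overall: true → enabled

Enabled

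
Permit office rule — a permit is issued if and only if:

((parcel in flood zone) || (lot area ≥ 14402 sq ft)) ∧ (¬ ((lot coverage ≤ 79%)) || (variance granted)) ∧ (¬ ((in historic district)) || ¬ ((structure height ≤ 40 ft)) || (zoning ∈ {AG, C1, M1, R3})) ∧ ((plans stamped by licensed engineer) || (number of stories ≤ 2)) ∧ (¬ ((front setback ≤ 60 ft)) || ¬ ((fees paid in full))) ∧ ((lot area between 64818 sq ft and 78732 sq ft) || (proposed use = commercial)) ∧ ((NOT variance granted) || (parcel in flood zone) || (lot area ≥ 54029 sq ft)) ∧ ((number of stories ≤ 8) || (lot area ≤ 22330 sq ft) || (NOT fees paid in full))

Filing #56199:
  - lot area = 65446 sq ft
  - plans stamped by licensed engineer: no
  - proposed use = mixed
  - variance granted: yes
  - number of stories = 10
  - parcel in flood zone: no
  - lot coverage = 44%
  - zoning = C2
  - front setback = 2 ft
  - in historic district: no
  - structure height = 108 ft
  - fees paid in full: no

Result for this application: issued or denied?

Denied

Atomic conditions:
  parcel in flood zone: no → false
  lot area ≥ 14402 sq ft: 65446 ≥ 14402 is true
  lot coverage ≤ 79%: 44 ≤ 79 is true
  variance granted: yes → true
  in historic district: no → false
  structure height ≤ 40 ft: 108 ≤ 40 is false
  zoning ∈ {AG, C1, M1, R3}: C2 is not in the set → false
  plans stamped by licensed engineer: no → false
  number of stories ≤ 2: 10 ≤ 2 is false
  front setback ≤ 60 ft: 2 ≤ 60 is true
  fees paid in full: no → false
  lot area between 64818 sq ft and 78732 sq ft: 65446 in [64818, 78732] is true
  proposed use = commercial: mixed == commercial is false
  NOT variance granted: yes → false
  lot area ≥ 54029 sq ft: 65446 ≥ 54029 is true
  number of stories ≤ 8: 10 ≤ 8 is false
  lot area ≤ 22330 sq ft: 65446 ≤ 22330 is false
  NOT fees paid in full: no → true
Combine:
[1] false OR true = true
[2.1] NOT true = false
[2] false OR true = true
[3.1] NOT false = true
[3.2] NOT false = true
[3] true OR true OR false = true
[4] false OR false = false
[5.1] NOT true = false
[5.2] NOT false = true
[5] false OR true = true
[6] true OR false = true
[7] false OR false OR true = true
[8] false OR false OR true = true
[root] true AND true AND true AND false AND true AND true AND true AND true = false
Overall: false → denied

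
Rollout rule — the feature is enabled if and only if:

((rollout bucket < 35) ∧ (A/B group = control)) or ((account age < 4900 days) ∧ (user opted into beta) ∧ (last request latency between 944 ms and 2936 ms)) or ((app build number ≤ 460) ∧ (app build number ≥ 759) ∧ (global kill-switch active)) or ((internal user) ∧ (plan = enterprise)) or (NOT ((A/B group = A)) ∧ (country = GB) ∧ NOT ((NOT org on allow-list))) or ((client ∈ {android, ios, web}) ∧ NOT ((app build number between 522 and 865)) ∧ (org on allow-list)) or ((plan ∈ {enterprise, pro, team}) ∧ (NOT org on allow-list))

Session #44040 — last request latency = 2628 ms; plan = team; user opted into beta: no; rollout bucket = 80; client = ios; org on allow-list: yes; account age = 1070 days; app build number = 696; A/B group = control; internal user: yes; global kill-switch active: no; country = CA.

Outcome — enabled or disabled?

Disabled

Atomic conditions:
  rollout bucket < 35: 80 < 35 is false
  A/B group = control: control == control is true
  account age < 4900 days: 1070 < 4900 is true
  user opted into beta: no → false
  last request latency between 944 ms and 2936 ms: 2628 in [944, 2936] is true
  app build number ≤ 460: 696 ≤ 460 is false
  app build number ≥ 759: 696 ≥ 759 is false
  global kill-switch active: no → false
  internal user: yes → true
  plan = enterprise: team == enterprise is false
  A/B group = A: control == A is false
  country = GB: CA == GB is false
  NOT org on allow-list: yes → false
  client ∈ {android, ios, web}: ios is in the set → true
  app build number between 522 and 865: 696 in [522, 865] is true
  org on allow-list: yes → true
  plan ∈ {enterprise, pro, team}: team is in the set → true
Combine:
[1] false AND true = false
[2] true AND false AND true = false
[3] false AND false AND false = false
[4] true AND false = false
[5.1] NOT false = true
[5.3] NOT false = true
[5] true AND false AND true = false
[6.2] NOT true = false
[6] true AND false AND true = false
[7] true AND false = false
[root] false OR false OR false OR false OR false OR false OR false = false
Overall: false → disabled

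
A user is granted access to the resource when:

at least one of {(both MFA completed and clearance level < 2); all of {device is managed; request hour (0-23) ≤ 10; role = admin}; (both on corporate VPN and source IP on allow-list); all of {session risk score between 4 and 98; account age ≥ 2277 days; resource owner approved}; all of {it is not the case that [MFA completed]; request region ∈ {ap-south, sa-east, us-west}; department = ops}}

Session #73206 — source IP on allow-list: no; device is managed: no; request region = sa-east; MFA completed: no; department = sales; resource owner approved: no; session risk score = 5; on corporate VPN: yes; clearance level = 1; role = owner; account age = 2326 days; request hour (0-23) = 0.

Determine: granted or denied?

Denied

Atomic conditions:
  MFA completed: no → false
  clearance level < 2: 1 < 2 is true
  device is managed: no → false
  request hour (0-23) ≤ 10: 0 ≤ 10 is true
  role = admin: owner == admin is false
  on corporate VPN: yes → true
  source IP on allow-list: no → false
  session risk score between 4 and 98: 5 in [4, 98] is true
  account age ≥ 2277 days: 2326 ≥ 2277 is true
  resource owner approved: no → false
  request region ∈ {ap-south, sa-east, us-west}: sa-east is in the set → true
  department = ops: sales == ops is false
Combine:
[1] false AND true = false
[2] false AND true AND false = false
[3] true AND false = false
[4] true AND true AND false = false
[5.1] NOT false = true
[5] true AND true AND false = false
[root] false OR false OR false OR false OR false = false
Overall: false → denied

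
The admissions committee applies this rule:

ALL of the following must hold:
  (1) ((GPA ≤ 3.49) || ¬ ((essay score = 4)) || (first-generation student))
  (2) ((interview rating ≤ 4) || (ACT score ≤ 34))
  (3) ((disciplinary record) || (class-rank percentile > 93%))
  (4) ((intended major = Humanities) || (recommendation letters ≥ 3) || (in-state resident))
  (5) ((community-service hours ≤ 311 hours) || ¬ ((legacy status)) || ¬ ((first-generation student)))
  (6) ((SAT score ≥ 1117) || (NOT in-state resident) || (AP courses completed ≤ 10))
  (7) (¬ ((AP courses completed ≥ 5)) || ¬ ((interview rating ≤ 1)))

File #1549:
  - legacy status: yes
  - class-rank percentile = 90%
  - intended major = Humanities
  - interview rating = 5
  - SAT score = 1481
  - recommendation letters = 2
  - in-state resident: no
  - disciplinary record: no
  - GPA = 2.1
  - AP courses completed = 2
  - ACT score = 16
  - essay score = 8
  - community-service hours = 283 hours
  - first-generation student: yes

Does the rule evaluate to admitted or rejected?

Rejected

Atomic conditions:
  GPA ≤ 3.49: 2.1 ≤ 3.49 is true
  essay score = 4: 8 == 4 is false
  first-generation student: yes → true
  interview rating ≤ 4: 5 ≤ 4 is false
  ACT score ≤ 34: 16 ≤ 34 is true
  disciplinary record: no → false
  class-rank percentile > 93%: 90 > 93 is false
  intended major = Humanities: Humanities == Humanities is true
  recommendation letters ≥ 3: 2 ≥ 3 is false
  in-state resident: no → false
  community-service hours ≤ 311 hours: 283 ≤ 311 is true
  legacy status: yes → true
  SAT score ≥ 1117: 1481 ≥ 1117 is true
  NOT in-state resident: no → true
  AP courses completed ≤ 10: 2 ≤ 10 is true
  AP courses completed ≥ 5: 2 ≥ 5 is false
  interview rating ≤ 1: 5 ≤ 1 is false
Combine:
[1.2] NOT false = true
[1] true OR true OR true = true
[2] false OR true = true
[3] false OR false = false
[4] true OR false OR false = true
[5.2] NOT true = false
[5.3] NOT true = false
[5] true OR false OR false = true
[6] true OR true OR true = true
[7.1] NOT false = true
[7.2] NOT false = true
[7] true OR true = true
[root] true AND true AND false AND true AND true AND true AND true = false
Overall: false → rejected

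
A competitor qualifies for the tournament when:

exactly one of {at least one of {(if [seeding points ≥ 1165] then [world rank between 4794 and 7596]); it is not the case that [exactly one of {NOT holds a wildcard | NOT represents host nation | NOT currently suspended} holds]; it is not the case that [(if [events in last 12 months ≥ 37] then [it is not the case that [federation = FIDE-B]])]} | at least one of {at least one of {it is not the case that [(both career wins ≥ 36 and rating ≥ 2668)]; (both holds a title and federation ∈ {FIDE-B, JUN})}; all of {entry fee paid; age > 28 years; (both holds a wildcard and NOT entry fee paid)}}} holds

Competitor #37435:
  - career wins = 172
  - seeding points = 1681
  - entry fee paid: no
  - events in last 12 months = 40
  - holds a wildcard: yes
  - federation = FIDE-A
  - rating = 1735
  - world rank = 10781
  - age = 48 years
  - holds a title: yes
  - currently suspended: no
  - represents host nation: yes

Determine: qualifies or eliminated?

Atomic conditions:
  seeding points ≥ 1165: 1681 ≥ 1165 is true
  world rank between 4794 and 7596: 10781 in [4794, 7596] is false
  NOT holds a wildcard: yes → false
  NOT represents host nation: yes → false
  NOT currently suspended: no → true
  events in last 12 months ≥ 37: 40 ≥ 37 is true
  federation = FIDE-B: FIDE-A == FIDE-B is false
  career wins ≥ 36: 172 ≥ 36 is true
  rating ≥ 2668: 1735 ≥ 2668 is false
  holds a title: yes → true
  federation ∈ {FIDE-B, JUN}: FIDE-A is not in the set → false
  entry fee paid: no → false
  age > 28 years: 48 > 28 is true
  holds a wildcard: yes → true
  NOT entry fee paid: no → true
Combine:
[1.1] true → false = false
[1.2.1] exactly-one(false, false, true) = true
[1.2] NOT true = false
[1.3.1.2] NOT false = true
[1.3.1] true → true = true
[1.3] NOT true = false
[1] false OR false OR false = false
[2.1.1.1] true AND false = false
[2.1.1] NOT false = true
[2.1.2] true AND false = false
[2.1] true OR false = true
[2.2.3] true AND true = true
[2.2] false AND true AND true = false
[2] true OR false = true
[root] exactly-one(false, true) = true
Overall: true → qualifies

Qualifies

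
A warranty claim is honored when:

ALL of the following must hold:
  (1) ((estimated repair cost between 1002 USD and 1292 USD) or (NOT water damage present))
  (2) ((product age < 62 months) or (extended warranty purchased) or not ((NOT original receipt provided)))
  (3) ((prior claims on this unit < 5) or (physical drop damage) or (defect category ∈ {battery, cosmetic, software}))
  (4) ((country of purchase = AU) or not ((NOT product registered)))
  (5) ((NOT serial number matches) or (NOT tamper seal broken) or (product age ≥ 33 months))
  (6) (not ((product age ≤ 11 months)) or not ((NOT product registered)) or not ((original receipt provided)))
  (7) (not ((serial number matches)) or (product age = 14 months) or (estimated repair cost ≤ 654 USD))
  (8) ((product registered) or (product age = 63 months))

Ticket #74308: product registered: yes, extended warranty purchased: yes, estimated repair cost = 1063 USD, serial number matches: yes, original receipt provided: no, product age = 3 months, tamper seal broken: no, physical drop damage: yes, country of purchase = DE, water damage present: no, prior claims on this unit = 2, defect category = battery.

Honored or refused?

Atomic conditions:
  estimated repair cost between 1002 USD and 1292 USD: 1063 in [1002, 1292] is true
  NOT water damage present: no → true
  product age < 62 months: 3 < 62 is true
  extended warranty purchased: yes → true
  NOT original receipt provided: no → true
  prior claims on this unit < 5: 2 < 5 is true
  physical drop damage: yes → true
  defect category ∈ {battery, cosmetic, software}: battery is in the set → true
  country of purchase = AU: DE == AU is false
  NOT product registered: yes → false
  NOT serial number matches: yes → false
  NOT tamper seal broken: no → true
  product age ≥ 33 months: 3 ≥ 33 is false
  product age ≤ 11 months: 3 ≤ 11 is true
  original receipt provided: no → false
  serial number matches: yes → true
  product age = 14 months: 3 == 14 is false
  estimated repair cost ≤ 654 USD: 1063 ≤ 654 is false
  product registered: yes → true
  product age = 63 months: 3 == 63 is false
Combine:
[1] true OR true = true
[2.3] NOT true = false
[2] true OR true OR false = true
[3] true OR true OR true = true
[4.2] NOT false = true
[4] false OR true = true
[5] false OR true OR false = true
[6.1] NOT true = false
[6.2] NOT false = true
[6.3] NOT false = true
[6] false OR true OR true = true
[7.1] NOT true = false
[7] false OR false OR false = false
[8] true OR false = true
[root] true AND true AND true AND true AND true AND true AND false AND true = false
Overall: false → refused

Refused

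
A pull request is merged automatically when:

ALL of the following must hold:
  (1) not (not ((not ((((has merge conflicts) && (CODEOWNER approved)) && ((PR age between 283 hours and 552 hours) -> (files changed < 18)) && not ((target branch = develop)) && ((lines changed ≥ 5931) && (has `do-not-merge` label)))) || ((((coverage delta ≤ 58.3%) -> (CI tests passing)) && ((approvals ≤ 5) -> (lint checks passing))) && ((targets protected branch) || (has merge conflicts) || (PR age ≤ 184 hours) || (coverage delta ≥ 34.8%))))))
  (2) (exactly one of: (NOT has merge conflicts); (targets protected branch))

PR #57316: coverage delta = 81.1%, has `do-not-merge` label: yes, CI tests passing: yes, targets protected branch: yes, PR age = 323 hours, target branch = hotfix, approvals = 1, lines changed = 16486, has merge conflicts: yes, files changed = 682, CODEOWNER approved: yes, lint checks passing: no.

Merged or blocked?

Atomic conditions:
  has merge conflicts: yes → true
  CODEOWNER approved: yes → true
  PR age between 283 hours and 552 hours: 323 in [283, 552] is true
  files changed < 18: 682 < 18 is false
  target branch = develop: hotfix == develop is false
  lines changed ≥ 5931: 16486 ≥ 5931 is true
  has `do-not-merge` label: yes → true
  coverage delta ≤ 58.3%: 81.1 ≤ 58.3 is false
  CI tests passing: yes → true
  approvals ≤ 5: 1 ≤ 5 is true
  lint checks passing: no → false
  targets protected branch: yes → true
  PR age ≤ 184 hours: 323 ≤ 184 is false
  coverage delta ≥ 34.8%: 81.1 ≥ 34.8 is true
  NOT has merge conflicts: yes → false
Combine:
[1.1.1.1.1.1] true AND true = true
[1.1.1.1.1.2] true → false = false
[1.1.1.1.1.3] NOT false = true
[1.1.1.1.1.4] true AND true = true
[1.1.1.1.1] true AND false AND true AND true = false
[1.1.1.1] NOT false = true
[1.1.1.2.1.1] false → true (antecedent false ⇒ implication holds) = true
[1.1.1.2.1.2] true → false = false
[1.1.1.2.1] true AND false = false
[1.1.1.2.2] true OR true OR false OR true = true
[1.1.1.2] false AND true = false
[1.1.1] true OR false = true
[1.1] NOT true = false
[1] NOT false = true
[2] exactly-one(false, true) = true
[root] true AND true = true
Overall: true → merged

Merged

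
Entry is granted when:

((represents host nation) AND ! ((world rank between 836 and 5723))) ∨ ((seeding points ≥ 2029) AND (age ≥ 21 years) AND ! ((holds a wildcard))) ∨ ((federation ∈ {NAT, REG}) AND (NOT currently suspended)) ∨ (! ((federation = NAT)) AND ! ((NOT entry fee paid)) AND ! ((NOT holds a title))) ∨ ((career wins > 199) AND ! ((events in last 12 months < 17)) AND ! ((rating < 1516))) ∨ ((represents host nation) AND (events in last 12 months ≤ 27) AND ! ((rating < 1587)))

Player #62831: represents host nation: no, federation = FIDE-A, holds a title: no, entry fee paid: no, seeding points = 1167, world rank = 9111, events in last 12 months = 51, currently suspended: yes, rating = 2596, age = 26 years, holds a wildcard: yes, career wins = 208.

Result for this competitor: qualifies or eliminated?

Qualifies

Atomic conditions:
  represents host nation: no → false
  world rank between 836 and 5723: 9111 in [836, 5723] is false
  seeding points ≥ 2029: 1167 ≥ 2029 is false
  age ≥ 21 years: 26 ≥ 21 is true
  holds a wildcard: yes → true
  federation ∈ {NAT, REG}: FIDE-A is not in the set → false
  NOT currently suspended: yes → false
  federation = NAT: FIDE-A == NAT is false
  NOT entry fee paid: no → true
  NOT holds a title: no → true
  career wins > 199: 208 > 199 is true
  events in last 12 months < 17: 51 < 17 is false
  rating < 1516: 2596 < 1516 is false
  events in last 12 months ≤ 27: 51 ≤ 27 is false
  rating < 1587: 2596 < 1587 is false
Combine:
[1.2] NOT false = true
[1] false AND true = false
[2.3] NOT true = false
[2] false AND true AND false = false
[3] false AND false = false
[4.1] NOT false = true
[4.2] NOT true = false
[4.3] NOT true = false
[4] true AND false AND false = false
[5.2] NOT false = true
[5.3] NOT false = true
[5] true AND true AND true = true
[6.3] NOT false = true
[6] false AND false AND true = false
[root] false OR false OR false OR false OR true OR false = true
Overall: true → qualifies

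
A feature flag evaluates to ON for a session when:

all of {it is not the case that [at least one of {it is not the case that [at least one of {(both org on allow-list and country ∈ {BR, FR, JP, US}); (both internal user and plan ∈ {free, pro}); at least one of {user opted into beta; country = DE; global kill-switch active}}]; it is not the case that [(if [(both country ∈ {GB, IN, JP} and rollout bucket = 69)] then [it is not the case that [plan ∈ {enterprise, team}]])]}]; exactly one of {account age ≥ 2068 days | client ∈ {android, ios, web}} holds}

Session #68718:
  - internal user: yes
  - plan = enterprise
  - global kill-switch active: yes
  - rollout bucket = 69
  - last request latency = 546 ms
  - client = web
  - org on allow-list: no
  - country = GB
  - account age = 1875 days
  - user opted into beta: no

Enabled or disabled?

Disabled

Atomic conditions:
  org on allow-list: no → false
  country ∈ {BR, FR, JP, US}: GB is not in the set → false
  internal user: yes → true
  plan ∈ {free, pro}: enterprise is not in the set → false
  user opted into beta: no → false
  country = DE: GB == DE is false
  global kill-switch active: yes → true
  country ∈ {GB, IN, JP}: GB is in the set → true
  rollout bucket = 69: 69 == 69 is true
  plan ∈ {enterprise, team}: enterprise is in the set → true
  account age ≥ 2068 days: 1875 ≥ 2068 is false
  client ∈ {android, ios, web}: web is in the set → true
Combine:
[1.1.1.1.1] false AND false = false
[1.1.1.1.2] true AND false = false
[1.1.1.1.3] false OR false OR true = true
[1.1.1.1] false OR false OR true = true
[1.1.1] NOT true = false
[1.1.2.1.1] true AND true = true
[1.1.2.1.2] NOT true = false
[1.1.2.1] true → false = false
[1.1.2] NOT false = true
[1.1] false OR true = true
[1] NOT true = false
[2] exactly-one(false, true) = true
[root] false AND true = false
Overall: false → disabled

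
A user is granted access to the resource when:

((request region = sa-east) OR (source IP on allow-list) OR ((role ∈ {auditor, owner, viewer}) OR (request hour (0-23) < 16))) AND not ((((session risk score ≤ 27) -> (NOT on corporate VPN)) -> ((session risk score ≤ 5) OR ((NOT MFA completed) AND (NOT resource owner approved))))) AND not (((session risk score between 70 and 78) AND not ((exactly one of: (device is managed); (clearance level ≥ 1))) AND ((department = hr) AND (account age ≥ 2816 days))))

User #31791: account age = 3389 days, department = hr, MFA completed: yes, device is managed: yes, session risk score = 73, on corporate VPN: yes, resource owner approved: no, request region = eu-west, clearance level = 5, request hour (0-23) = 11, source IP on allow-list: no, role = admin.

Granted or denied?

Denied

Atomic conditions:
  request region = sa-east: eu-west == sa-east is false
  source IP on allow-list: no → false
  role ∈ {auditor, owner, viewer}: admin is not in the set → false
  request hour (0-23) < 16: 11 < 16 is true
  session risk score ≤ 27: 73 ≤ 27 is false
  NOT on corporate VPN: yes → false
  session risk score ≤ 5: 73 ≤ 5 is false
  NOT MFA completed: yes → false
  NOT resource owner approved: no → true
  session risk score between 70 and 78: 73 in [70, 78] is true
  device is managed: yes → true
  clearance level ≥ 1: 5 ≥ 1 is true
  department = hr: hr == hr is true
  account age ≥ 2816 days: 3389 ≥ 2816 is true
Combine:
[1.3] false OR true = true
[1] false OR false OR true = true
[2.1.1] false → false (antecedent false ⇒ implication holds) = true
[2.1.2.2] false AND true = false
[2.1.2] false OR false = false
[2.1] true → false = false
[2] NOT false = true
[3.1.2.1] exactly-one(true, true) = false
[3.1.2] NOT false = true
[3.1.3] true AND true = true
[3.1] true AND true AND true = true
[3] NOT true = false
[root] true AND true AND false = false
Overall: false → denied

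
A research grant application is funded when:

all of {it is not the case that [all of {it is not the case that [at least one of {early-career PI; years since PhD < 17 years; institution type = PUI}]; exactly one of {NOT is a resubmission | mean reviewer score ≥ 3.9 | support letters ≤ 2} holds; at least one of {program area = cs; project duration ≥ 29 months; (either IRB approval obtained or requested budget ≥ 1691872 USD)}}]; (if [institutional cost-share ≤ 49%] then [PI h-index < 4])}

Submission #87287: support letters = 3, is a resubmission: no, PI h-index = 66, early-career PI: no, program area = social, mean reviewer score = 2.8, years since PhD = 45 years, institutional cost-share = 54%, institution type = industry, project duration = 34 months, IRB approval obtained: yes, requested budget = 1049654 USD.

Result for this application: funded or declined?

Declined

Atomic conditions:
  early-career PI: no → false
  years since PhD < 17 years: 45 < 17 is false
  institution type = PUI: industry == PUI is false
  NOT is a resubmission: no → true
  mean reviewer score ≥ 3.9: 2.8 ≥ 3.9 is false
  support letters ≤ 2: 3 ≤ 2 is false
  program area = cs: social == cs is false
  project duration ≥ 29 months: 34 ≥ 29 is true
  IRB approval obtained: yes → true
  requested budget ≥ 1691872 USD: 1049654 ≥ 1691872 is false
  institutional cost-share ≤ 49%: 54 ≤ 49 is false
  PI h-index < 4: 66 < 4 is false
Combine:
[1.1.1.1] false OR false OR false = false
[1.1.1] NOT false = true
[1.1.2] exactly-one(true, false, false) = true
[1.1.3.3] true OR false = true
[1.1.3] false OR true OR true = true
[1.1] true AND true AND true = true
[1] NOT true = false
[2] false → false (antecedent false ⇒ implication holds) = true
[root] false AND true = false
Overall: false → declined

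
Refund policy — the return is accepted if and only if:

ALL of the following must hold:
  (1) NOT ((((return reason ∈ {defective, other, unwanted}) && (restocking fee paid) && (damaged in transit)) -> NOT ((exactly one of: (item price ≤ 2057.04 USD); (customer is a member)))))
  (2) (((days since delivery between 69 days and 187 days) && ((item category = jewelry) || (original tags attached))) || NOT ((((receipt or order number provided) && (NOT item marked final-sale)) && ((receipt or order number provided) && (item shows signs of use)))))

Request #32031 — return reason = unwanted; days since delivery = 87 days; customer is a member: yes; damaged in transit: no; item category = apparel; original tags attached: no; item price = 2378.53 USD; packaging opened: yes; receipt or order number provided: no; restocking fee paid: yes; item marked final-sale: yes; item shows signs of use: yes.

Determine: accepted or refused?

Refused

Atomic conditions:
  return reason ∈ {defective, other, unwanted}: unwanted is in the set → true
  restocking fee paid: yes → true
  damaged in transit: no → false
  item price ≤ 2057.04 USD: 2378.53 ≤ 2057.04 is false
  customer is a member: yes → true
  days since delivery between 69 days and 187 days: 87 in [69, 187] is true
  item category = jewelry: apparel == jewelry is false
  original tags attached: no → false
  receipt or order number provided: no → false
  NOT item marked final-sale: yes → false
  item shows signs of use: yes → true
Combine:
[1.1.1] true AND true AND false = false
[1.1.2.1] exactly-one(false, true) = true
[1.1.2] NOT true = false
[1.1] false → false (antecedent false ⇒ implication holds) = true
[1] NOT true = false
[2.1.2] false OR false = false
[2.1] true AND false = false
[2.2.1.1] false AND false = false
[2.2.1.2] false AND true = false
[2.2.1] false AND false = false
[2.2] NOT false = true
[2] false OR true = true
[root] false AND true = false
Overall: false → refused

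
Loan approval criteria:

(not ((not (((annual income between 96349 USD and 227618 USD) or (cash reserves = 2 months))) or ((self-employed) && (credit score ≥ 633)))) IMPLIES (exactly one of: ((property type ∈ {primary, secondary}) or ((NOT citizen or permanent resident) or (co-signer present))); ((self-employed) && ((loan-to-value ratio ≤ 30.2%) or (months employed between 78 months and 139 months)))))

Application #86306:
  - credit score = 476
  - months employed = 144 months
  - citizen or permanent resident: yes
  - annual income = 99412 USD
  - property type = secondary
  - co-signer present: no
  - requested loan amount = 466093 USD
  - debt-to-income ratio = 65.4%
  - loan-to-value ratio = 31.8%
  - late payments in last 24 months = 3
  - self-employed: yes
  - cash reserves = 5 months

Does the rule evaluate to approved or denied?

Atomic conditions:
  annual income between 96349 USD and 227618 USD: 99412 in [96349, 227618] is true
  cash reserves = 2 months: 5 == 2 is false
  self-employed: yes → true
  credit score ≥ 633: 476 ≥ 633 is false
  property type ∈ {primary, secondary}: secondary is in the set → true
  NOT citizen or permanent resident: yes → false
  co-signer present: no → false
  loan-to-value ratio ≤ 30.2%: 31.8 ≤ 30.2 is false
  months employed between 78 months and 139 months: 144 in [78, 139] is false
Combine:
[1.1.1.1] true OR false = true
[1.1.1] NOT true = false
[1.1.2] true AND false = false
[1.1] false OR false = false
[1] NOT false = true
[2.1.2] false OR false = false
[2.1] true OR false = true
[2.2.2] false OR false = false
[2.2] true AND false = false
[2] exactly-one(true, false) = true
[root] true → true = true
Overall: true → approved

Approved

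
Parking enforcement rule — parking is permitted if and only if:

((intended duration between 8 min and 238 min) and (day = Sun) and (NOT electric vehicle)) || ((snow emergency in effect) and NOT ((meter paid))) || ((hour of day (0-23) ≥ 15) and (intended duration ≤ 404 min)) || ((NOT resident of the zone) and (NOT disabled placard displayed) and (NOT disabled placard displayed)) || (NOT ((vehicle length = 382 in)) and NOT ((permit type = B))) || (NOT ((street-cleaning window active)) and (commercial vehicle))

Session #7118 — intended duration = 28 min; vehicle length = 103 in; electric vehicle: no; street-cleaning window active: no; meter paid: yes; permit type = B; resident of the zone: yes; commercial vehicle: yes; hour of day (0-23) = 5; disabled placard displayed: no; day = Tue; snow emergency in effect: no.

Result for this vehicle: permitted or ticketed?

Permitted

Atomic conditions:
  intended duration between 8 min and 238 min: 28 in [8, 238] is true
  day = Sun: Tue == Sun is false
  NOT electric vehicle: no → true
  snow emergency in effect: no → false
  meter paid: yes → true
  hour of day (0-23) ≥ 15: 5 ≥ 15 is false
  intended duration ≤ 404 min: 28 ≤ 404 is true
  NOT resident of the zone: yes → false
  NOT disabled placard displayed: no → true
  vehicle length = 382 in: 103 == 382 is false
  permit type = B: B == B is true
  street-cleaning window active: no → false
  commercial vehicle: yes → true
Combine:
[1] true AND false AND true = false
[2.2] NOT true = false
[2] false AND false = false
[3] false AND true = false
[4] false AND true AND true = false
[5.1] NOT false = true
[5.2] NOT true = false
[5] true AND false = false
[6.1] NOT false = true
[6] true AND true = true
[root] false OR false OR false OR false OR false OR true = true
Overall: true → permitted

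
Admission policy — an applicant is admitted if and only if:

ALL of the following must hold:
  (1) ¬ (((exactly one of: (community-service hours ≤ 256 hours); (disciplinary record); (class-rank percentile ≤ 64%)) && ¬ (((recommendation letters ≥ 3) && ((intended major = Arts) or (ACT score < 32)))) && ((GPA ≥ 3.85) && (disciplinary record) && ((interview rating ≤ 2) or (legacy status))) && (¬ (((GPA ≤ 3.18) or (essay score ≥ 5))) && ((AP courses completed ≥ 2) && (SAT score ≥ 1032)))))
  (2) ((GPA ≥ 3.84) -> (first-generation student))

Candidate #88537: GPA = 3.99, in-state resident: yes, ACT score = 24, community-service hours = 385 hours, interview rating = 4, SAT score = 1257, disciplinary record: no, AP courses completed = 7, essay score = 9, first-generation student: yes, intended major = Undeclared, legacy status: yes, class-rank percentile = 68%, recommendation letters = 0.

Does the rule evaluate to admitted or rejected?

Atomic conditions:
  community-service hours ≤ 256 hours: 385 ≤ 256 is false
  disciplinary record: no → false
  class-rank percentile ≤ 64%: 68 ≤ 64 is false
  recommendation letters ≥ 3: 0 ≥ 3 is false
  intended major = Arts: Undeclared == Arts is false
  ACT score < 32: 24 < 32 is true
  GPA ≥ 3.85: 3.99 ≥ 3.85 is true
  interview rating ≤ 2: 4 ≤ 2 is false
  legacy status: yes → true
  GPA ≤ 3.18: 3.99 ≤ 3.18 is false
  essay score ≥ 5: 9 ≥ 5 is true
  AP courses completed ≥ 2: 7 ≥ 2 is true
  SAT score ≥ 1032: 1257 ≥ 1032 is true
  GPA ≥ 3.84: 3.99 ≥ 3.84 is true
  first-generation student: yes → true
Combine:
[1.1.1] exactly-one(false, false, false) = false
[1.1.2.1.2] false OR true = true
[1.1.2.1] false AND true = false
[1.1.2] NOT false = true
[1.1.3.3] false OR true = true
[1.1.3] true AND false AND true = false
[1.1.4.1.1] false OR true = true
[1.1.4.1] NOT true = false
[1.1.4.2] true AND true = true
[1.1.4] false AND true = false
[1.1] false AND true AND false AND false = false
[1] NOT false = true
[2] true → true = true
[root] true AND true = true
Overall: true → admitted

Admitted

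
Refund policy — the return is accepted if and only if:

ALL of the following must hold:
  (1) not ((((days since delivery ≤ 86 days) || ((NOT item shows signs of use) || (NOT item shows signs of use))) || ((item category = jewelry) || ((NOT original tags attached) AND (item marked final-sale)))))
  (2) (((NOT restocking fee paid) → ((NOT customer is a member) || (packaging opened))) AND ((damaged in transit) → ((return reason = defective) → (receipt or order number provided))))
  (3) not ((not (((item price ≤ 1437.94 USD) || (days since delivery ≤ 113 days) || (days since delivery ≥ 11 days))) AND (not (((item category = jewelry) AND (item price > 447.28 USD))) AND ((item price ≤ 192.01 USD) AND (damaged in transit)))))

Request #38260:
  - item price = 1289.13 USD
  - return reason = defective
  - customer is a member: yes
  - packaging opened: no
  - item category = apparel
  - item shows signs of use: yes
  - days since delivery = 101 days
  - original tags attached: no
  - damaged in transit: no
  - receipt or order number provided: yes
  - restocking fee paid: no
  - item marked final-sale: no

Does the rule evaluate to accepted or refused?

Refused

Atomic conditions:
  days since delivery ≤ 86 days: 101 ≤ 86 is false
  NOT item shows signs of use: yes → false
  item category = jewelry: apparel == jewelry is false
  NOT original tags attached: no → true
  item marked final-sale: no → false
  NOT restocking fee paid: no → true
  NOT customer is a member: yes → false
  packaging opened: no → false
  damaged in transit: no → false
  return reason = defective: defective == defective is true
  receipt or order number provided: yes → true
  item price ≤ 1437.94 USD: 1289.13 ≤ 1437.94 is true
  days since delivery ≤ 113 days: 101 ≤ 113 is true
  days since delivery ≥ 11 days: 101 ≥ 11 is true
  item price > 447.28 USD: 1289.13 > 447.28 is true
  item price ≤ 192.01 USD: 1289.13 ≤ 192.01 is false
Combine:
[1.1.1.2] false OR false = false
[1.1.1] false OR false = false
[1.1.2.2] true AND false = false
[1.1.2] false OR false = false
[1.1] false OR false = false
[1] NOT false = true
[2.1.2] false OR false = false
[2.1] true → false = false
[2.2.2] true → true = true
[2.2] false → true (antecedent false ⇒ implication holds) = true
[2] false AND true = false
[3.1.1.1] true OR true OR true = true
[3.1.1] NOT true = false
[3.1.2.1.1] false AND true = false
[3.1.2.1] NOT false = true
[3.1.2.2] false AND false = false
[3.1.2] true AND false = false
[3.1] false AND false = false
[3] NOT false = true
[root] true AND false AND true = false
Overall: false → refused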